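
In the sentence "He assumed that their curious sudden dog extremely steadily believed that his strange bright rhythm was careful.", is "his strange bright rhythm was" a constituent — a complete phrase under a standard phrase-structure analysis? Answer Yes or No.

No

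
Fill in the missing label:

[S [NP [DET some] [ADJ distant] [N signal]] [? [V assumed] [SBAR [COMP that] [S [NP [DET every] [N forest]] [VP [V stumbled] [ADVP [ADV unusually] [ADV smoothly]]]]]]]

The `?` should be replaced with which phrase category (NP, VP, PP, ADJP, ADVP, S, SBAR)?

A constituent whose immediate children are V 'assumed', SBAR is a verb phrase: VP.

VP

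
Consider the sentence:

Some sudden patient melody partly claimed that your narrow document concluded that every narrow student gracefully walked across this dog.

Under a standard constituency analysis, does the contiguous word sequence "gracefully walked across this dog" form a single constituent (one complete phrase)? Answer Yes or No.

Yes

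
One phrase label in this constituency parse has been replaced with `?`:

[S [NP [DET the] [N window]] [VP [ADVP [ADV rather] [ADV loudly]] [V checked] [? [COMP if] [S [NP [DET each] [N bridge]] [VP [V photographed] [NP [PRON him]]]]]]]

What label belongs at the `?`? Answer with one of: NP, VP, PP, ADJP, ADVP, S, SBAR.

SBAR

A constituent whose immediate children are COMP 'if', S is a subordinate clause: SBAR.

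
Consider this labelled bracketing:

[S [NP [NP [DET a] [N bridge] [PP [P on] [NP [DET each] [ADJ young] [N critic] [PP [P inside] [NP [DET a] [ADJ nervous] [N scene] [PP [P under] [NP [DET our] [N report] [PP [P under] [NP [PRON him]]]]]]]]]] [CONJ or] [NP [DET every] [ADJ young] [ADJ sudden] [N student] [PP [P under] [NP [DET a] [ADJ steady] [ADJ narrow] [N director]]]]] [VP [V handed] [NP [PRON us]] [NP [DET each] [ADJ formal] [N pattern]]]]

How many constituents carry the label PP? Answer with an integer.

Listing each PP by its span: [PP on each young critic inside a nervous scene under our report under him]; [PP inside a nervous scene under our report under him]; [PP under our report under him]; [PP under him]; [PP under a steady narrow director] — that makes 5.

5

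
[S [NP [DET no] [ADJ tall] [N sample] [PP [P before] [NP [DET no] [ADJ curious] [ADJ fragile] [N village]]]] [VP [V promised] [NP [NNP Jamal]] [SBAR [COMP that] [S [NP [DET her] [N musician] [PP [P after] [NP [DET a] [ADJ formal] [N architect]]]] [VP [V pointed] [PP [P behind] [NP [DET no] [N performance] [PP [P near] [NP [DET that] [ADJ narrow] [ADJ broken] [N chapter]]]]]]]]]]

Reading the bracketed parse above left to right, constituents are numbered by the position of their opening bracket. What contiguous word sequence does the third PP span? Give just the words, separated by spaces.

behind no performance near that narrow broken chapter

Opening `[PP` markers occur at word positions 4, 14, 19, 22; the third of these opens the constituent [PP behind no performance near that narrow broken chapter].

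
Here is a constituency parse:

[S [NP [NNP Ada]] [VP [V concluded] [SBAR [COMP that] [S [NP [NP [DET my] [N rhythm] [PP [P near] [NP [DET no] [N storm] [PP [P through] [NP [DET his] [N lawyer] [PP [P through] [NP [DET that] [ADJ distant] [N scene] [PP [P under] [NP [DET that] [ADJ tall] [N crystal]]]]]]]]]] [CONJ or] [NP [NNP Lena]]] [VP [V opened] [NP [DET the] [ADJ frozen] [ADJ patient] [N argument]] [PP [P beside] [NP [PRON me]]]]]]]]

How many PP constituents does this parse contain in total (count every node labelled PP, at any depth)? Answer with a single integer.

Listing each PP by its span: [PP near no storm through his lawyer through that distant scene under that tall crystal]; [PP through his lawyer through that distant scene under that tall crystal]; [PP through that distant scene under that tall crystal]; [PP under that tall crystal]; [PP beside me] — that makes 5.

5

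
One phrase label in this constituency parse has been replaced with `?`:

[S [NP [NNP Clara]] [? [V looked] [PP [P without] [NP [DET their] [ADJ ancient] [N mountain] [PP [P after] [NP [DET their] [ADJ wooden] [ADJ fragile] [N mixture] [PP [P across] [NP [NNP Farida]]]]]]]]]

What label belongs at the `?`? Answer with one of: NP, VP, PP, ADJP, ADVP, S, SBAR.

A constituent whose immediate children are V 'looked', PP is a verb phrase: VP.

VP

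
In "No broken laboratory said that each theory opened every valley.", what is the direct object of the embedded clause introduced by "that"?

Within the embedded clause introduced by "that", the direct object of "opened" is "every valley".

every valley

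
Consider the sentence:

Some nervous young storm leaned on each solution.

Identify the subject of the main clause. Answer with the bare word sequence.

some nervous young storm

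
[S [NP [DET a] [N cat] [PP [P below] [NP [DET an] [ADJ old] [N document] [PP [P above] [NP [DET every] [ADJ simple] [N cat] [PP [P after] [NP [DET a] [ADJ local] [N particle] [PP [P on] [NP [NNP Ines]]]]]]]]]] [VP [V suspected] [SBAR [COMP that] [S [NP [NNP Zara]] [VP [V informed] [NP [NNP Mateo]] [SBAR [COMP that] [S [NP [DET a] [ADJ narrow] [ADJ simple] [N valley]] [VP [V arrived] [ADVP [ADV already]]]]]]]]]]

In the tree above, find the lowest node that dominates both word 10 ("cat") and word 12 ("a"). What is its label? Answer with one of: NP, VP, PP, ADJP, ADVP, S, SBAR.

NP

Word 10 lies under S → NP → PP → NP → PP → NP → N; word 12 lies under S → NP → PP → NP → PP → NP → PP → NP → DET. The lowest shared node is the NP.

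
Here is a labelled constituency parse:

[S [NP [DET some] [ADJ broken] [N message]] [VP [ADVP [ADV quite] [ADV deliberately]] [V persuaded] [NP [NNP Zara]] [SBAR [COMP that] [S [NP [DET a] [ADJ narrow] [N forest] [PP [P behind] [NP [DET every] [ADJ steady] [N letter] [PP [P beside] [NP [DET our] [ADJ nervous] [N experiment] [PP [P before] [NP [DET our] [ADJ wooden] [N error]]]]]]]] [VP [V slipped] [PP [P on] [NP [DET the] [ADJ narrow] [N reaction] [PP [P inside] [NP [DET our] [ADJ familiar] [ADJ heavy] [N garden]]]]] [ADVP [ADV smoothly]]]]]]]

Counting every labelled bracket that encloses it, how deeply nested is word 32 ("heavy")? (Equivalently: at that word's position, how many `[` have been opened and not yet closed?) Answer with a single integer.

10

Path from the root down to the word: S → VP → SBAR → S → VP → PP → NP → PP → NP → ADJ. That is 10 enclosing brackets.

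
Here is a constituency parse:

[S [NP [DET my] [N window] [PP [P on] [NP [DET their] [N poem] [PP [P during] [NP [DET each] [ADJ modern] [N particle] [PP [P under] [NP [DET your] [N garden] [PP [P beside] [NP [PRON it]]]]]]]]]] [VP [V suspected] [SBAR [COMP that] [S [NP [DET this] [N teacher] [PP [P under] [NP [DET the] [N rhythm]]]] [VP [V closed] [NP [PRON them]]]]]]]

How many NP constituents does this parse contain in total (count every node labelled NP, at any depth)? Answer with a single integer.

8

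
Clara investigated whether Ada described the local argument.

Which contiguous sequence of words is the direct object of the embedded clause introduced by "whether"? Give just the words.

"described" heads the VP of the embedded clause introduced by "whether", and "the local argument" is its direct object.

the local argument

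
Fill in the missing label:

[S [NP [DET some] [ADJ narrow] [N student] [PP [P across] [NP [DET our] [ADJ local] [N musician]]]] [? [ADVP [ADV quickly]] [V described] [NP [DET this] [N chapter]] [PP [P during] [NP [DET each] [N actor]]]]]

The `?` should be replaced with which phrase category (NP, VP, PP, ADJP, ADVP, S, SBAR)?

VP

The `?` node immediately contains: ADVP, V 'described', NP, PP. That is the internal structure of a verb phrase, so the label is VP.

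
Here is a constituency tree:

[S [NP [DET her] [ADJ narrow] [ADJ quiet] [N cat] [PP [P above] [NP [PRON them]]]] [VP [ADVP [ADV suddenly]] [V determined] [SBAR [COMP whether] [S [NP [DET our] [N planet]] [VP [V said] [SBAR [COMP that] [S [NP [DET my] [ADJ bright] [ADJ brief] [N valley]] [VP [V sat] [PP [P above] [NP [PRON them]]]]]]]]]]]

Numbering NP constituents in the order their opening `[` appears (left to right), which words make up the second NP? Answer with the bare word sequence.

them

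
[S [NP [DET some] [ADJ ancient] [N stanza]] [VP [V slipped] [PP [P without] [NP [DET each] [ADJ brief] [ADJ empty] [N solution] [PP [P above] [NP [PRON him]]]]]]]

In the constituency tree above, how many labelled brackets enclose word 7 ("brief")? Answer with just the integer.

5

The word sits inside ADJ, which is inside NP, inside PP, inside VP, inside S — 5 brackets in all.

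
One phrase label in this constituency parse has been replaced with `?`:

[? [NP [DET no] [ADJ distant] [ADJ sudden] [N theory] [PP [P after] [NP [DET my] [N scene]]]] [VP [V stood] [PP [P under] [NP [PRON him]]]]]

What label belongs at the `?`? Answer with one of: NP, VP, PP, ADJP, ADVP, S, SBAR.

Looking at what the `?` directly dominates — NP, VP — this is a clause (S).

S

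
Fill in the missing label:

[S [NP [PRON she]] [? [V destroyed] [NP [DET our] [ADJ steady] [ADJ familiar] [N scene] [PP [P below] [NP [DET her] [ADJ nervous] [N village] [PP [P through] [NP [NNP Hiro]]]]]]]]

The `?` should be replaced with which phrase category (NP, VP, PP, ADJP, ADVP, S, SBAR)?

VP

A constituent whose immediate children are V 'destroyed', NP is a verb phrase: VP.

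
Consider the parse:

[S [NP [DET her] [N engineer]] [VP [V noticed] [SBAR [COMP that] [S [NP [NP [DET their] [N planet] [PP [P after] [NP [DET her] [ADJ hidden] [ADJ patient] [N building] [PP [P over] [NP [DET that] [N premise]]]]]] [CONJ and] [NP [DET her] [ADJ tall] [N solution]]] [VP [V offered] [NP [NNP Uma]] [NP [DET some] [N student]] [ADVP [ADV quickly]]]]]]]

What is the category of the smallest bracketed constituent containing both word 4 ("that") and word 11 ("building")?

SBAR

Both words fall inside [SBAR that their planet after her hidden patient building over that premise and her tall solution offered Uma some student quickly] (words 4–23), and no smaller constituent contains them both. Label: SBAR.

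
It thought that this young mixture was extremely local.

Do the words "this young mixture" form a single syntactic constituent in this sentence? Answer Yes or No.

Yes

These words form the whole noun phrase headed by "mixture", so yes — one constituent.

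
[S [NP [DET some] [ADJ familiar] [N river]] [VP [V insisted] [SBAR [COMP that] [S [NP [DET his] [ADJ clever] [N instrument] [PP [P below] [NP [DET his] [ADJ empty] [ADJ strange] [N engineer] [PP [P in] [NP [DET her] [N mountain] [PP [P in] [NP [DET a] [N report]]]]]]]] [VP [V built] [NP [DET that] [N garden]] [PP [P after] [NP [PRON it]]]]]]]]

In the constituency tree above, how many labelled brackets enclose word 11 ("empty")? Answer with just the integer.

8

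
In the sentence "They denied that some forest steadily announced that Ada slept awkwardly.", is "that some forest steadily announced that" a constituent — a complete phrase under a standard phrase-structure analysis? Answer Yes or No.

No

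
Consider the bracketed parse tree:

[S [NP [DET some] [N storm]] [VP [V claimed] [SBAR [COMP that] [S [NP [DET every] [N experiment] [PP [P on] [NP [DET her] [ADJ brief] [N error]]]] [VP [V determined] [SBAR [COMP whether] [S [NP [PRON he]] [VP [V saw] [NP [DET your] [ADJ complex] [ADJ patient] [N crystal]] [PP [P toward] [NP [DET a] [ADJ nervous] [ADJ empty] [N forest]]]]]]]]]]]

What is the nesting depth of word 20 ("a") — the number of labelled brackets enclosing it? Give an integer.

Counting open brackets not yet closed at "a": [S [VP [SBAR [S [VP [SBAR [S [VP [PP [NP [DET = 11.

11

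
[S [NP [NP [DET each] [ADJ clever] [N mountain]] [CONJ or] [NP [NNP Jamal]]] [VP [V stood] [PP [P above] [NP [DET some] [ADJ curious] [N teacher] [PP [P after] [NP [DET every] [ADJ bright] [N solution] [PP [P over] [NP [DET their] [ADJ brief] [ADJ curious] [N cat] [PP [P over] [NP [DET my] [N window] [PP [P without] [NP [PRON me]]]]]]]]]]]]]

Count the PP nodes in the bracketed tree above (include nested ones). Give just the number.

5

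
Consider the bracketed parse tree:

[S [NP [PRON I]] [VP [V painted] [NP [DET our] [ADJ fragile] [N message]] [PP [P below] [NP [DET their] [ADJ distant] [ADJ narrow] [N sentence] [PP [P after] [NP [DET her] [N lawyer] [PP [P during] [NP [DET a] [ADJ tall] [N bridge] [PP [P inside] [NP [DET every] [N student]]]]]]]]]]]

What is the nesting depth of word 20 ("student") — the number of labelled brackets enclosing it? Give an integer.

11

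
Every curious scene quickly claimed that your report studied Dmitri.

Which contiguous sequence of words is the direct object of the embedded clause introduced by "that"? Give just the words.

The verb of the embedded clause introduced by "that" is "studied"; its direct object is the NP "Dmitri".

Dmitri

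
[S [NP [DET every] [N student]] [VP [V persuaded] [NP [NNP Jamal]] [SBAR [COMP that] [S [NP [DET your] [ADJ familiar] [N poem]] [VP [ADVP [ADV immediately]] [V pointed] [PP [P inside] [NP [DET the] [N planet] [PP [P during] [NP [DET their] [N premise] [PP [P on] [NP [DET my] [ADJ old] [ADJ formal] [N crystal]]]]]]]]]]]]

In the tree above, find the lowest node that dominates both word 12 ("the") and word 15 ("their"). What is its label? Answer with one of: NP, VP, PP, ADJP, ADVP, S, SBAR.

The smallest bracket enclosing both words is [NP the planet during their premise on my old formal crystal], so the label is NP.

NP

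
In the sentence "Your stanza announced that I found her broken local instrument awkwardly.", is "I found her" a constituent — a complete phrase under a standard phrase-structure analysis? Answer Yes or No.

No

"I" belongs to the noun phrase "I" while "her" belongs to the verb phrase "found her broken local instrument awkwardly"; a span that runs across that boundary is not a single phrase.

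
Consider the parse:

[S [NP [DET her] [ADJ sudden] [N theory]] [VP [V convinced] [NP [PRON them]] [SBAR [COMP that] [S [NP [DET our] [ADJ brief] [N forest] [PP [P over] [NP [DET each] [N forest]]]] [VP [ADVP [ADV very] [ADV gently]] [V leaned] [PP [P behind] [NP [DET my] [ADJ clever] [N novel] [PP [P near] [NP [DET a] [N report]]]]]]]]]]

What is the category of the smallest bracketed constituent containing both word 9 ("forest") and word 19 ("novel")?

The smallest bracket enclosing both words is [S our brief forest over each forest very gently leaned behind my clever novel near a report], so the label is S.

S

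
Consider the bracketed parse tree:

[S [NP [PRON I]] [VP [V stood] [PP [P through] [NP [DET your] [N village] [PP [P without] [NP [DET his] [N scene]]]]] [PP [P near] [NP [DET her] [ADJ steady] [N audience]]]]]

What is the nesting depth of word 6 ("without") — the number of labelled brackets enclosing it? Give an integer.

6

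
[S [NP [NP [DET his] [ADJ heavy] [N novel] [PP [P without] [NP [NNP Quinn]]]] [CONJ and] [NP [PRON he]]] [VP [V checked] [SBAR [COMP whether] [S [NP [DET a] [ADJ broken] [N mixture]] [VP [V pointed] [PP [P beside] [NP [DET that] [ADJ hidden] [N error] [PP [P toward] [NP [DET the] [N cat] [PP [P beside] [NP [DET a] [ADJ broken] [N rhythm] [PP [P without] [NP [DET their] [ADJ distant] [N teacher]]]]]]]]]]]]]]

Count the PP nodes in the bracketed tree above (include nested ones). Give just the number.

5

The PP constituents are: [PP without Quinn]; [PP beside that hidden error toward the cat beside a broken rhythm without their distant teacher]; [PP toward the cat beside a broken rhythm without their distant teacher]; [PP beside a broken rhythm without their distant teacher]; [PP without their distant teacher]. Total: 5.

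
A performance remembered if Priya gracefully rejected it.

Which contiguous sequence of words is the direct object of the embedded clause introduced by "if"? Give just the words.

it

Within the embedded clause introduced by "if", the direct object of "rejected" is "it".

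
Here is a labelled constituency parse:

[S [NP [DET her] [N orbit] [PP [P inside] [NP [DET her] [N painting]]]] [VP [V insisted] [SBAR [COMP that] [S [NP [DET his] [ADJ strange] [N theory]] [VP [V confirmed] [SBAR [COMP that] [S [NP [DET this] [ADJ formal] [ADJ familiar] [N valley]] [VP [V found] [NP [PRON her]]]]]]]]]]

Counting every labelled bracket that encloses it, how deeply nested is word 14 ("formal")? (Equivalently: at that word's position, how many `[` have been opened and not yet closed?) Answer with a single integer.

9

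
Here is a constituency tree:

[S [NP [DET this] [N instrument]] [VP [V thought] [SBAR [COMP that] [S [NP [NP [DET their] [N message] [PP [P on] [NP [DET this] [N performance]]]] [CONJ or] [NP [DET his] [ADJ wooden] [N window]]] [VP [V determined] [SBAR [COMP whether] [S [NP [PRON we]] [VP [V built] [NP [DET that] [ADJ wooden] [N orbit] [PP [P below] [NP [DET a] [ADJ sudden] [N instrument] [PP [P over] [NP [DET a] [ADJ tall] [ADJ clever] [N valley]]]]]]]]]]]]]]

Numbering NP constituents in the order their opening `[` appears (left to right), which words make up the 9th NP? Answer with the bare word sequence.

The NP opening brackets appear, in order, over: "this instrument"; "their message on this performance or his wooden window"; "their message on this performance"; "this performance"; "his wooden window"; "we"; "that wooden orbit below a sudden instrument over a tall clever valley"; "a sudden instrument over a tall clever valley"; "a tall clever valley". The 9th one spans "a tall clever valley".

a tall clever valley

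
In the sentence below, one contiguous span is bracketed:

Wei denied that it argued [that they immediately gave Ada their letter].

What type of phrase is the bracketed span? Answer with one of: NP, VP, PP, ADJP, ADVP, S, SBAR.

SBAR

The bracketed span "that they immediately gave Ada their letter" is headed by "that", making it a subordinate clause (SBAR).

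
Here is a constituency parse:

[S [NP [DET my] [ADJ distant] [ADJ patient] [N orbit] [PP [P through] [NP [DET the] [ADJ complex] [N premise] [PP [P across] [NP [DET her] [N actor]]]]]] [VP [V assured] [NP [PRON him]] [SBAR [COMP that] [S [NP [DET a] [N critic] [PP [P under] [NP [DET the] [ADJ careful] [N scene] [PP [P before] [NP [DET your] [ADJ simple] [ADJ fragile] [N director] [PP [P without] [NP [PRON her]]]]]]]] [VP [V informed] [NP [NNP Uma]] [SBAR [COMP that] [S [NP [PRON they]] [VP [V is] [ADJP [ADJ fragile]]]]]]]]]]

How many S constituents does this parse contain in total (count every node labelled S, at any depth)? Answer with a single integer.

3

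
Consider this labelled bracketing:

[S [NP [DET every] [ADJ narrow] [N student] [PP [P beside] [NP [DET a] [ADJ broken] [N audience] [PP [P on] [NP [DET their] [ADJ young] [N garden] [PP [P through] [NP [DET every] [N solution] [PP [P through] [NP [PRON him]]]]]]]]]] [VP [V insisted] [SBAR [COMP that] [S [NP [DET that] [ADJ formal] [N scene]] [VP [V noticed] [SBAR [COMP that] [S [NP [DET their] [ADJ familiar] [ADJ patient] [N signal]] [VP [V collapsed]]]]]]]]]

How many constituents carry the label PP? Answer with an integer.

4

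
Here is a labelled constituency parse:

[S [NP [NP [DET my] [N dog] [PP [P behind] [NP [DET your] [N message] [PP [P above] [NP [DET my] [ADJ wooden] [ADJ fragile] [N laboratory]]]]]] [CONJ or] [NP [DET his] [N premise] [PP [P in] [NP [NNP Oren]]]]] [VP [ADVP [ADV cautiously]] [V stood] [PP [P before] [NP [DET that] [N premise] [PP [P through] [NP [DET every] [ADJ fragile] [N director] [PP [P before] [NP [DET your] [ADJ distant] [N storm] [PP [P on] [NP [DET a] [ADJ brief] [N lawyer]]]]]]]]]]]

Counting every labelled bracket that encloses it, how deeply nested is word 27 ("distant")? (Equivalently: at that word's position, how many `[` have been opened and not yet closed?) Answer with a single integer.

9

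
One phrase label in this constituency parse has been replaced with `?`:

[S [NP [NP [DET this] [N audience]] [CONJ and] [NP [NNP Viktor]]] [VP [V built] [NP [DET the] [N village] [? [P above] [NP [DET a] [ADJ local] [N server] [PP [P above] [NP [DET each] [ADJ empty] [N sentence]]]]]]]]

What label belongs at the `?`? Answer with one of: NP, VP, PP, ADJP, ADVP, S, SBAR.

PP

A constituent whose immediate children are P 'above', NP is a prepositional phrase: PP.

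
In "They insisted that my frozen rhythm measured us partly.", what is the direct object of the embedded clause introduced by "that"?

us

Within the embedded clause introduced by "that", the direct object of "measured" is "us".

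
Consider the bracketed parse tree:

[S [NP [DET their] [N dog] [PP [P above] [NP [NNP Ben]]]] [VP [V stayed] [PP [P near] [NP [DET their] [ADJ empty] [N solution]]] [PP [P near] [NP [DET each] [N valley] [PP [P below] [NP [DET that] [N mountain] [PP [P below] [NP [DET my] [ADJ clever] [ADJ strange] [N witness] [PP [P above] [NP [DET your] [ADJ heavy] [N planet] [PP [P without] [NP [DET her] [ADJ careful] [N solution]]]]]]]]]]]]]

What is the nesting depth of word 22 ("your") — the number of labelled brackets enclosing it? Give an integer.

Path from the root down to the word: S → VP → PP → NP → PP → NP → PP → NP → PP → NP → DET. That is 11 enclosing brackets.

11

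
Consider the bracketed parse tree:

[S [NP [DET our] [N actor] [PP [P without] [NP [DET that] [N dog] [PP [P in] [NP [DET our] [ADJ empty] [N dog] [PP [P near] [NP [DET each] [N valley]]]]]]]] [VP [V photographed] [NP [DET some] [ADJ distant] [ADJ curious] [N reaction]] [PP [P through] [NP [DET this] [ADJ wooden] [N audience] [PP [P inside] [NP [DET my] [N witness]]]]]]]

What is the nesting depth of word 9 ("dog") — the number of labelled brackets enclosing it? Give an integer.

7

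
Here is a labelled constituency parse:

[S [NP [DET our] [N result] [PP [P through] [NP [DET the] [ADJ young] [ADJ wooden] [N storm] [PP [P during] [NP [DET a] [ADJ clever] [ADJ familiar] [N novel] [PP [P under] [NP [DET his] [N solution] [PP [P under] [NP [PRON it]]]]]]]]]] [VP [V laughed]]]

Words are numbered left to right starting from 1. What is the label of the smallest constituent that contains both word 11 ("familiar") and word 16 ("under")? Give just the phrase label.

NP

Word 11 lies under S → NP → PP → NP → PP → NP → ADJ; word 16 lies under S → NP → PP → NP → PP → NP → PP → NP → PP → P. The lowest shared node is the NP.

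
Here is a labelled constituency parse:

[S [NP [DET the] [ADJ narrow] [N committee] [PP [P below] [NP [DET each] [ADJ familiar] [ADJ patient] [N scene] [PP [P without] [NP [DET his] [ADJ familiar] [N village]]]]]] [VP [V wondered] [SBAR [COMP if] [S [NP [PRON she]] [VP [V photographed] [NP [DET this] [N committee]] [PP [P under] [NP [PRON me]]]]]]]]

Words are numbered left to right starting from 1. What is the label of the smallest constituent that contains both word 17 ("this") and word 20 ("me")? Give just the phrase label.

VP

Both words fall inside [VP photographed this committee under me] (words 16–20), and no smaller constituent contains them both. Label: VP.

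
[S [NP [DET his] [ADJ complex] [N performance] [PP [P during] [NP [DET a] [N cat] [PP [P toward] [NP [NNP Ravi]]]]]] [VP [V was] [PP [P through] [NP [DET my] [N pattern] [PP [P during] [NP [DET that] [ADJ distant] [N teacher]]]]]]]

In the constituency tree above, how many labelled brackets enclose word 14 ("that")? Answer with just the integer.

7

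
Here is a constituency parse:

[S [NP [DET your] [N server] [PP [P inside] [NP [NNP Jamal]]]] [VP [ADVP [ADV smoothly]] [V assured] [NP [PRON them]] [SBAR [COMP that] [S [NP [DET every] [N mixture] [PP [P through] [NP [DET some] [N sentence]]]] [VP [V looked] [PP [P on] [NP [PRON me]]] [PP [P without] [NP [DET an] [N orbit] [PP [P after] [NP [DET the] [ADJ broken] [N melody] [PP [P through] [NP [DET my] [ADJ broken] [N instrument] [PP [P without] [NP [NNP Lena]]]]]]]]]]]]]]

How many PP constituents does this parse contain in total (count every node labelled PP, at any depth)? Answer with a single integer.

The PP constituents are: [PP inside Jamal]; [PP through some sentence]; [PP on me]; [PP without an orbit after the broken melody through my broken instrument without Lena]; [PP after the broken melody through my broken instrument without Lena]; [PP through my broken instrument without Lena] …. Total: 7.

7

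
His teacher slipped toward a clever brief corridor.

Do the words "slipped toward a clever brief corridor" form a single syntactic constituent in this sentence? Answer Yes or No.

Yes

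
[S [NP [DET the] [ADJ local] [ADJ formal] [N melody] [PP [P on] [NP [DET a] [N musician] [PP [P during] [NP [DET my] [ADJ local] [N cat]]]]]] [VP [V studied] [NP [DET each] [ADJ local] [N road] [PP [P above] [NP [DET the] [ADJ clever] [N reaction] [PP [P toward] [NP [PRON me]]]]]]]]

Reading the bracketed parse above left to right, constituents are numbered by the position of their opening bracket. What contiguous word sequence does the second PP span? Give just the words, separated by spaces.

during my local cat

The PP opening brackets appear, in order, over: "on a musician during my local cat"; "during my local cat"; "above the clever reaction toward me"; "toward me". The second one spans "during my local cat".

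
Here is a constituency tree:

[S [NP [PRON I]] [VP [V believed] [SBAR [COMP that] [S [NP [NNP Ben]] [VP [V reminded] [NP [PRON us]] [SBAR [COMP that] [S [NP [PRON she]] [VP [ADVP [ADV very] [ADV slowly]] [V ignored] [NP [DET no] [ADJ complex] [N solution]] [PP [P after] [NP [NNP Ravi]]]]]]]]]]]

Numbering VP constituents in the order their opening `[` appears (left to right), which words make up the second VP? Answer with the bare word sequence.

reminded us that she very slowly ignored no complex solution after Ravi

The VP opening brackets appear, in order, over: "believed that Ben reminded us that she very slowly ignored no complex solution after Ravi"; "reminded us that she very slowly ignored no complex solution after Ravi"; "very slowly ignored no complex solution after Ravi". The second one spans "reminded us that she very slowly ignored no complex solution after Ravi".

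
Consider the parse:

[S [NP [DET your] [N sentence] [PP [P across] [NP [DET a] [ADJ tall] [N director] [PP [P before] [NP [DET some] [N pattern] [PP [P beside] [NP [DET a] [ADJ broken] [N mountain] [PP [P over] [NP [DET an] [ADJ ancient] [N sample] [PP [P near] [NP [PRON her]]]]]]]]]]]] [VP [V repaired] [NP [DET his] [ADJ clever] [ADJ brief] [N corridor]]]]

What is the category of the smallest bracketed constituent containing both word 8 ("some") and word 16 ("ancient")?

NP

The smallest bracket enclosing both words is [NP some pattern beside a broken mountain over an ancient sample near her], so the label is NP.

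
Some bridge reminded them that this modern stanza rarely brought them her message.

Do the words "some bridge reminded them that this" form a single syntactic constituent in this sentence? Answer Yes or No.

No

"some" belongs to the noun phrase "some bridge" while "this" belongs to the verb phrase "reminded them that this modern stanza rarely brought them her message"; a span that runs across that boundary is not a single phrase.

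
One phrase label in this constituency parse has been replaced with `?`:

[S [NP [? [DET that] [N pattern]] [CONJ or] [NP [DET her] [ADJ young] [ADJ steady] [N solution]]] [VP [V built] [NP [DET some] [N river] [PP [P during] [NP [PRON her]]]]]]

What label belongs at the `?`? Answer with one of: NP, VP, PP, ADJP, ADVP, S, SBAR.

NP

A constituent whose immediate children are DET 'that', N 'pattern' is a noun phrase: NP.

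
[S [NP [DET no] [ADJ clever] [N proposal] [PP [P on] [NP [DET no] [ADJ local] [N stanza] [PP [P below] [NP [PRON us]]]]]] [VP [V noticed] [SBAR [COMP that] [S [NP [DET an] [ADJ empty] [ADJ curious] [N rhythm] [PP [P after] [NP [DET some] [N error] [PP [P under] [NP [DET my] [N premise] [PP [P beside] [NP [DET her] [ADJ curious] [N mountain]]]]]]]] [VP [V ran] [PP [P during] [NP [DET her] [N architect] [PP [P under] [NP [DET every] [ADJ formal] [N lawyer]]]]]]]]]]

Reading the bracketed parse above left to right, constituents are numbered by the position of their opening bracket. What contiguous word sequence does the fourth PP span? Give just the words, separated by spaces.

under my premise beside her curious mountain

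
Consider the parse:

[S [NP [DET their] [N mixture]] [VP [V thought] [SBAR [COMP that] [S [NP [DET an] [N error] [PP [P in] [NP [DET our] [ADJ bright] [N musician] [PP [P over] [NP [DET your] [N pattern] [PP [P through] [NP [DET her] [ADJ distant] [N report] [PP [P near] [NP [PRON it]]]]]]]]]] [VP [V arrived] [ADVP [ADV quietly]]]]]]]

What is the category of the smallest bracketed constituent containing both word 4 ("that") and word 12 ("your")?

SBAR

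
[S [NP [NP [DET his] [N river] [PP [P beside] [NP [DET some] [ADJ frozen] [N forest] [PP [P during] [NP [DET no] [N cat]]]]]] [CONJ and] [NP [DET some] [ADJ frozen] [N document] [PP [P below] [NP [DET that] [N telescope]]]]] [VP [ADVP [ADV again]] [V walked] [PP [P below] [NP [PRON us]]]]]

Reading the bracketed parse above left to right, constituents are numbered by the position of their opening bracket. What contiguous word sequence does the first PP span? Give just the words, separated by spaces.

beside some frozen forest during no cat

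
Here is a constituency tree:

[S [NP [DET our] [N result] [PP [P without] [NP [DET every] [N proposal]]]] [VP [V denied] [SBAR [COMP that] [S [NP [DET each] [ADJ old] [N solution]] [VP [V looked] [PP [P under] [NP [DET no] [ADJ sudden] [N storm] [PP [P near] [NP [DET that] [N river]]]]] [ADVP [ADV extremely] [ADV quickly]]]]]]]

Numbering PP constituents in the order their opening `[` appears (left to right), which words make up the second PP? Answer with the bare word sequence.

under no sudden storm near that river

Opening `[PP` markers occur at word positions 3, 12, 16; the second of these opens the constituent [PP under no sudden storm near that river].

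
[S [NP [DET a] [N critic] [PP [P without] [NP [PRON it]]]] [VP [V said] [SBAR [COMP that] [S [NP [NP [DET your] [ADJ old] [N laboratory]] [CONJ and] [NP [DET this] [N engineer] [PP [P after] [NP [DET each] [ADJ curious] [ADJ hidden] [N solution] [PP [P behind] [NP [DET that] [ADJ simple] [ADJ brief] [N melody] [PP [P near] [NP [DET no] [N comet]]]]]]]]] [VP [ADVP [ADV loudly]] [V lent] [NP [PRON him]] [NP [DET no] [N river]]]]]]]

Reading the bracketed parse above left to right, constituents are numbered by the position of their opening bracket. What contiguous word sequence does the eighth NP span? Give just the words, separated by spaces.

no comet

Opening `[NP` markers occur at word positions 1, 4, 7, 7, 11, 14, 19, 24, 28, 29; the eighth of these opens the constituent [NP no comet].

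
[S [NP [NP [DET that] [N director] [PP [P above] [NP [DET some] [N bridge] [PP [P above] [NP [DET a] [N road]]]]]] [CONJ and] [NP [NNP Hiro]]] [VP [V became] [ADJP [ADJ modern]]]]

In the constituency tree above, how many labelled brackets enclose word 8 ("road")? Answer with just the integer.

Counting open brackets not yet closed at "road": [S [NP [NP [PP [NP [PP [NP [N = 8.

8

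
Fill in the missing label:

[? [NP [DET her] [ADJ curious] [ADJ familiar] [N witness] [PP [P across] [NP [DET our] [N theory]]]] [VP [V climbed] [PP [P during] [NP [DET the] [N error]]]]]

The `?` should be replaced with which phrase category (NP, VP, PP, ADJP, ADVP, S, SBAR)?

The `?` node immediately contains: NP, VP. That is the internal structure of a clause, so the label is S.

S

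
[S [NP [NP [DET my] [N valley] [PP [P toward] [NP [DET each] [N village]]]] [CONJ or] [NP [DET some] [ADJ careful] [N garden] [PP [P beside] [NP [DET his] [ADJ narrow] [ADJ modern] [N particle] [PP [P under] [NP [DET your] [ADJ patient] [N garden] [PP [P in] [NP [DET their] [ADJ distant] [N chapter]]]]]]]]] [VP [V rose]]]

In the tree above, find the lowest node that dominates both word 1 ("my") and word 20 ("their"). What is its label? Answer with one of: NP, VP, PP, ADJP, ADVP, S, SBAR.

NP

The smallest bracket enclosing both words is [NP my valley toward each village or some careful garden beside his narrow modern particle under your patient garden in their distant chapter], so the label is NP.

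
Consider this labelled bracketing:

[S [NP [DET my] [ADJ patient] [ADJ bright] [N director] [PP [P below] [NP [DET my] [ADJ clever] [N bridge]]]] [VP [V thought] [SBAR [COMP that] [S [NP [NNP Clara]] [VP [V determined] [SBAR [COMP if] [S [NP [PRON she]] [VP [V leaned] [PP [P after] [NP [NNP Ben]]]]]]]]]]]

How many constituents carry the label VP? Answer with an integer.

3

Listing each VP by its span: [VP thought that Clara determined if she leaned after Ben]; [VP determined if she leaned after Ben]; [VP leaned after Ben] — that makes 3.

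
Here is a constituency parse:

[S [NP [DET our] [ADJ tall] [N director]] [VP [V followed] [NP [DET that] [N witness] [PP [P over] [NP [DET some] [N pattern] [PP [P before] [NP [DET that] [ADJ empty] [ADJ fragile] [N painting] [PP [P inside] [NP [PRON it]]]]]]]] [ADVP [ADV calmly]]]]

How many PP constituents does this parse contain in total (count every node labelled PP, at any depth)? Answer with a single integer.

3

The PP constituents are: [PP over some pattern before that empty fragile painting inside it]; [PP before that empty fragile painting inside it]; [PP inside it]. Total: 3.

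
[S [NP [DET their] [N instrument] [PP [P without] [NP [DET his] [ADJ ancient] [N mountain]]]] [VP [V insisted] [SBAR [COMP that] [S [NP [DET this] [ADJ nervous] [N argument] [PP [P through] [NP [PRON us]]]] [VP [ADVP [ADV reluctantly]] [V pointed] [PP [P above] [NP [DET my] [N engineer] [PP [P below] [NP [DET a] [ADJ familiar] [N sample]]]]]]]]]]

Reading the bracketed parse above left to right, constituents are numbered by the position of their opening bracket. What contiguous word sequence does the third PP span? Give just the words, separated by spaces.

above my engineer below a familiar sample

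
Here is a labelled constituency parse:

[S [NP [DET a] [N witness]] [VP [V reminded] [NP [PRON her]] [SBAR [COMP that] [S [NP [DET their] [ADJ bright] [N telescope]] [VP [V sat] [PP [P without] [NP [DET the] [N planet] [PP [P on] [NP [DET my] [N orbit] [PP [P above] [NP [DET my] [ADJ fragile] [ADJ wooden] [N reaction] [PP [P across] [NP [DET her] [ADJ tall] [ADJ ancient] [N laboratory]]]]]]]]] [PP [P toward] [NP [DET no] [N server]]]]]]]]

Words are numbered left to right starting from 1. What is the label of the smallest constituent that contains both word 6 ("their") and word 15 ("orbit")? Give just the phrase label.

Word 6 lies under S → VP → SBAR → S → NP → DET; word 15 lies under S → VP → SBAR → S → VP → PP → NP → PP → NP → N. The lowest shared node is the S.

S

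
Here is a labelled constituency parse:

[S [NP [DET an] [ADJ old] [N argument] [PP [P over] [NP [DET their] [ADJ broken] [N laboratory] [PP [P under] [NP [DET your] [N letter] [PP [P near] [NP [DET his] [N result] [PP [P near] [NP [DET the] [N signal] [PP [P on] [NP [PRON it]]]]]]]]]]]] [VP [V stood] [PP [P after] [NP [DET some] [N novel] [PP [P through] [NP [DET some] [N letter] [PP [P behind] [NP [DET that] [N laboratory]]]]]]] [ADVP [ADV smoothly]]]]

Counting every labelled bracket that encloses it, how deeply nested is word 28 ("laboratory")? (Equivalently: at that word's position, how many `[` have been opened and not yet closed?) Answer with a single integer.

9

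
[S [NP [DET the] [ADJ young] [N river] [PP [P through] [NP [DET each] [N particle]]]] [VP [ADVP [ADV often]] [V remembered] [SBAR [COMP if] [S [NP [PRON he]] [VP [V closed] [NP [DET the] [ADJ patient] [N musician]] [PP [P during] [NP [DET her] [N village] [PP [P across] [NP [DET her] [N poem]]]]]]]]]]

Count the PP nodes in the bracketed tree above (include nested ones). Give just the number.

Scanning left to right, an opening `[PP` appears at word positions 4, 15, 18 — 3 in total.

3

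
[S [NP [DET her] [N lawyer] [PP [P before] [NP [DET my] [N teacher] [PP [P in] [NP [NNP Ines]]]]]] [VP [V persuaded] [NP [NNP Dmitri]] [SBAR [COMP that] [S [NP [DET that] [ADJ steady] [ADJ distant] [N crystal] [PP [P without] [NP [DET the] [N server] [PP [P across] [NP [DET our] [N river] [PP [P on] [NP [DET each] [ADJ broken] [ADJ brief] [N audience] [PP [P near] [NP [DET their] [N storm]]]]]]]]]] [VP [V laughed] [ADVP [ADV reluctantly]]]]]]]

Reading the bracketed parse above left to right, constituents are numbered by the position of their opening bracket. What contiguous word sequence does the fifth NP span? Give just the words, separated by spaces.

that steady distant crystal without the server across our river on each broken brief audience near their storm

In left-to-right order the NP constituents are "her lawyer before my teacher in Ines"; "my teacher in Ines"; "Ines"; "Dmitri"; "that steady distant crystal without the server across our river on each broken brief audience near their storm"; "the server across our river on each broken brief audience near their storm"; "our river on each broken brief audience near their storm"; "each broken brief audience near their storm"; "their storm". Number 5 is "that steady distant crystal without the server across our river on each broken brief audience near their storm".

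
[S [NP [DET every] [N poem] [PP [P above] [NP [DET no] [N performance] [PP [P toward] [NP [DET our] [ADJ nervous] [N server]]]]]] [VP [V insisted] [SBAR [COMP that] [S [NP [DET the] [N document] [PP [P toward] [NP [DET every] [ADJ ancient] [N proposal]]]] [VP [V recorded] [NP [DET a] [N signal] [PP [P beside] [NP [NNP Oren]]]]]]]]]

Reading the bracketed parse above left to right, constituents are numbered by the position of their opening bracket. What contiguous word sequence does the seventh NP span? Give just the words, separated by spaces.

Oren

Opening `[NP` markers occur at word positions 1, 4, 7, 12, 15, 19, 22; the seventh of these opens the constituent [NP Oren].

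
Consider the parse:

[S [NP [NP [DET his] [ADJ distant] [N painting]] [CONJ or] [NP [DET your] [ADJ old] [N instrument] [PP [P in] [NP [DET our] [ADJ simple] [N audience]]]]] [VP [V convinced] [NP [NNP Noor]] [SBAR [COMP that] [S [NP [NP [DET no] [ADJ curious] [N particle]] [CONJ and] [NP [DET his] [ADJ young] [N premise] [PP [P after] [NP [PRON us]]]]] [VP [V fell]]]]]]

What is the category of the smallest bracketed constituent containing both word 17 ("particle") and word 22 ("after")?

NP

Both words fall inside [NP no curious particle and his young premise after us] (words 15–23), and no smaller constituent contains them both. Label: NP.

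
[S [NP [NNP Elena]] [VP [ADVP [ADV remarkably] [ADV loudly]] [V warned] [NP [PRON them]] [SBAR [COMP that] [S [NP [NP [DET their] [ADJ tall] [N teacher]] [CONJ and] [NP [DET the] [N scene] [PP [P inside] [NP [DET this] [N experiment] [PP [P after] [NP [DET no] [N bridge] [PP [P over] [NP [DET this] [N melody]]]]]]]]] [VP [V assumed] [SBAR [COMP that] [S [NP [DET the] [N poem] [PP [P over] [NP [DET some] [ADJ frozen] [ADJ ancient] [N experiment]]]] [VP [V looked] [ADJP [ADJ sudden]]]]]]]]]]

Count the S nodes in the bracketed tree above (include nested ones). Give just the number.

Listing each S by its span: [S Elena remarkably loudly warned them that their tall teacher and the scene inside this experiment after no bridge over this melody assumed that the poem over some frozen ancient experiment looked sudden]; [S their tall teacher and the scene inside this experiment after no bridge over this melody assumed that the poem over some frozen ancient experiment looked sudden]; [S the poem over some frozen ancient experiment looked sudden] — that makes 3.

3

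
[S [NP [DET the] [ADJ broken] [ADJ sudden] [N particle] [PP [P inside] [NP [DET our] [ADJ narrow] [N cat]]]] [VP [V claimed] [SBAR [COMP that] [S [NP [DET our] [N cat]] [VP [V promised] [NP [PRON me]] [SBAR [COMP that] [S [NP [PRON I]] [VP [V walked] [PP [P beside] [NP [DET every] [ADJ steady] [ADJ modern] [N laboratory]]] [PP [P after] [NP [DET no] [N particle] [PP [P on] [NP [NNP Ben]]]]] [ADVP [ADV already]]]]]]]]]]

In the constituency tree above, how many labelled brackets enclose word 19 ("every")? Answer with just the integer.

11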